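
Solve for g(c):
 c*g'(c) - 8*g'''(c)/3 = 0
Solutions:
 g(c) = C1 + Integral(C2*airyai(3^(1/3)*c/2) + C3*airybi(3^(1/3)*c/2), c)


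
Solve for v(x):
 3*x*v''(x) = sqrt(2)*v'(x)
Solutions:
 v(x) = C1 + C2*x^(sqrt(2)/3 + 1)


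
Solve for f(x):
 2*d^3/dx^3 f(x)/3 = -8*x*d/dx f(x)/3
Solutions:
 f(x) = C1 + Integral(C2*airyai(-2^(2/3)*x) + C3*airybi(-2^(2/3)*x), x)


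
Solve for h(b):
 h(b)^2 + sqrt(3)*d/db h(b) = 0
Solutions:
 h(b) = 3/(C1 + sqrt(3)*b)


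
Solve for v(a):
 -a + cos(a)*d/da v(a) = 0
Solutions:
 v(a) = C1 + Integral(a/cos(a), a)


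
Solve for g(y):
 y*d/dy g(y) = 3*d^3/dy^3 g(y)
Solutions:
 g(y) = C1 + Integral(C2*airyai(3^(2/3)*y/3) + C3*airybi(3^(2/3)*y/3), y)


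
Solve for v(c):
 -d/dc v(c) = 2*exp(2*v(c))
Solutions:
 v(c) = log(-sqrt(-1/(C1 - 2*c))) - log(2)/2
 v(c) = log(-1/(C1 - 2*c))/2 - log(2)/2


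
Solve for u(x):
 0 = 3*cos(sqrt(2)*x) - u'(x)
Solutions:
 u(x) = C1 + 3*sqrt(2)*sin(sqrt(2)*x)/2


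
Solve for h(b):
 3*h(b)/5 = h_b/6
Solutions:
 h(b) = C1*exp(18*b/5)


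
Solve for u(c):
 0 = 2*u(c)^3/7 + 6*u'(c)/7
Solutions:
 u(c) = -sqrt(6)*sqrt(-1/(C1 - c))/2
 u(c) = sqrt(6)*sqrt(-1/(C1 - c))/2


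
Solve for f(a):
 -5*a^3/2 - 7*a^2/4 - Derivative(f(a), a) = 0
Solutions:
 f(a) = C1 - 5*a^4/8 - 7*a^3/12


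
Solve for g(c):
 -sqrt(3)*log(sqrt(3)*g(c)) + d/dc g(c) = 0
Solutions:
 -2*sqrt(3)*Integral(1/(2*log(_y) + log(3)), (_y, g(c)))/3 = C1 - c


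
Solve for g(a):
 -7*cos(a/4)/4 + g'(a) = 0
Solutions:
 g(a) = C1 + 7*sin(a/4)


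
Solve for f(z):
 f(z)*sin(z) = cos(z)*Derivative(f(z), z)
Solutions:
 f(z) = C1/cos(z)


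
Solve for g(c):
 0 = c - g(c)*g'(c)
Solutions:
 g(c) = -sqrt(C1 + c^2)
 g(c) = sqrt(C1 + c^2)


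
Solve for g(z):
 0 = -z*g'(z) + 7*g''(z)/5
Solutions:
 g(z) = C1 + C2*erfi(sqrt(70)*z/14)


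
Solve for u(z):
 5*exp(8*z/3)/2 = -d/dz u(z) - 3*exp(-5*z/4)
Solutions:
 u(z) = C1 - 15*exp(8*z/3)/16 + 12*exp(-5*z/4)/5


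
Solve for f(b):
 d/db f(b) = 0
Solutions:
 f(b) = C1


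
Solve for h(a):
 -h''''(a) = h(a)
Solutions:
 h(a) = (C1*sin(sqrt(2)*a/2) + C2*cos(sqrt(2)*a/2))*exp(-sqrt(2)*a/2) + (C3*sin(sqrt(2)*a/2) + C4*cos(sqrt(2)*a/2))*exp(sqrt(2)*a/2)


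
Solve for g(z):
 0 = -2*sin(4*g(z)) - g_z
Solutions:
 g(z) = -acos((-C1 - exp(16*z))/(C1 - exp(16*z)))/4 + pi/2
 g(z) = acos((-C1 - exp(16*z))/(C1 - exp(16*z)))/4


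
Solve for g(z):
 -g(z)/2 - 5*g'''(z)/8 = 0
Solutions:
 g(z) = C3*exp(-10^(2/3)*z/5) + (C1*sin(10^(2/3)*sqrt(3)*z/10) + C2*cos(10^(2/3)*sqrt(3)*z/10))*exp(10^(2/3)*z/10)


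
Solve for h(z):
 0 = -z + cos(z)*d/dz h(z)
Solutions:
 h(z) = C1 + Integral(z/cos(z), z)


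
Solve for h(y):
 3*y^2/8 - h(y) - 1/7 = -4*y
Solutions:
 h(y) = 3*y^2/8 + 4*y - 1/7


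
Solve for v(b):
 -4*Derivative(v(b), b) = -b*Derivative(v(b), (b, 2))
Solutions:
 v(b) = C1 + C2*b^5


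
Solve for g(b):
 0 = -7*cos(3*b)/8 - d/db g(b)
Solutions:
 g(b) = C1 - 7*sin(3*b)/24


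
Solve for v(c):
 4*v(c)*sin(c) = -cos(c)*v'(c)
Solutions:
 v(c) = C1*cos(c)^4


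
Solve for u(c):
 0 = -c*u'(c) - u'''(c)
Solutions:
 u(c) = C1 + Integral(C2*airyai(-c) + C3*airybi(-c), c)


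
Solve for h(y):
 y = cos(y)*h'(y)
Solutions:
 h(y) = C1 + Integral(y/cos(y), y)


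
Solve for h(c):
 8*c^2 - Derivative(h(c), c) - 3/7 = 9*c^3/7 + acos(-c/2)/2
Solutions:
 h(c) = C1 - 9*c^4/28 + 8*c^3/3 - c*acos(-c/2)/2 - 3*c/7 - sqrt(4 - c^2)/2


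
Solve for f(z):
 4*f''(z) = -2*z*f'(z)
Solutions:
 f(z) = C1 + C2*erf(z/2)


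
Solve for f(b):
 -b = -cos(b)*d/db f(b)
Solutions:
 f(b) = C1 + Integral(b/cos(b), b)


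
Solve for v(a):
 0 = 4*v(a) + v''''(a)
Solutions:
 v(a) = (C1*sin(a) + C2*cos(a))*exp(-a) + (C3*sin(a) + C4*cos(a))*exp(a)


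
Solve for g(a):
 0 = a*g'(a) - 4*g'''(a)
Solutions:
 g(a) = C1 + Integral(C2*airyai(2^(1/3)*a/2) + C3*airybi(2^(1/3)*a/2), a)


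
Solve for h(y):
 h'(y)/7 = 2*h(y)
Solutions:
 h(y) = C1*exp(14*y)


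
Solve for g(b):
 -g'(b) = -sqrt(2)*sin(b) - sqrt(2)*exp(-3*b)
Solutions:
 g(b) = C1 - sqrt(2)*cos(b) - sqrt(2)*exp(-3*b)/3


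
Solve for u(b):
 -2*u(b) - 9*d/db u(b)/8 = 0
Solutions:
 u(b) = C1*exp(-16*b/9)


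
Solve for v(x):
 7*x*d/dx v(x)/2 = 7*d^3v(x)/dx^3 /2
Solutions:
 v(x) = C1 + Integral(C2*airyai(x) + C3*airybi(x), x)


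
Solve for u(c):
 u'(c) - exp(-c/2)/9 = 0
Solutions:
 u(c) = C1 - 2*exp(-c/2)/9


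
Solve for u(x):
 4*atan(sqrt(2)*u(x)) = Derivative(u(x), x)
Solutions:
 Integral(1/atan(sqrt(2)*_y), (_y, u(x))) = C1 + 4*x


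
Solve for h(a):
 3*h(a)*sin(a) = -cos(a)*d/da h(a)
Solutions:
 h(a) = C1*cos(a)^3


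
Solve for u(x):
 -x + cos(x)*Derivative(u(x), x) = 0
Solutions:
 u(x) = C1 + Integral(x/cos(x), x)


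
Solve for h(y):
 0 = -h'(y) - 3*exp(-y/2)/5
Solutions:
 h(y) = C1 + 6*exp(-y/2)/5


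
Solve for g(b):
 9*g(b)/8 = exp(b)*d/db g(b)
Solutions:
 g(b) = C1*exp(-9*exp(-b)/8)


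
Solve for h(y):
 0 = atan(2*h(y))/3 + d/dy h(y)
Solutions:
 Integral(1/atan(2*_y), (_y, h(y))) = C1 - y/3


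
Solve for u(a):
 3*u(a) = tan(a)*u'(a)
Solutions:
 u(a) = C1*sin(a)^3


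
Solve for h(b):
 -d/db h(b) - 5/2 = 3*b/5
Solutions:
 h(b) = C1 - 3*b^2/10 - 5*b/2


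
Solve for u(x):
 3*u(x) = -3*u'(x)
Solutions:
 u(x) = C1*exp(-x)


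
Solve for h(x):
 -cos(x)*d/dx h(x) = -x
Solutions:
 h(x) = C1 + Integral(x/cos(x), x)


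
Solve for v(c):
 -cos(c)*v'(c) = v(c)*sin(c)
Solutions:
 v(c) = C1*cos(c)


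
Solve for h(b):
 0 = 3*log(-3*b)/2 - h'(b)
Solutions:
 h(b) = C1 + 3*b*log(-b)/2 + 3*b*(-1 + log(3))/2


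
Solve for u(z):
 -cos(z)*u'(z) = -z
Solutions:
 u(z) = C1 + Integral(z/cos(z), z)


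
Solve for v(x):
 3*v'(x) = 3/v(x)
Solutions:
 v(x) = -sqrt(C1 + 2*x)
 v(x) = sqrt(C1 + 2*x)


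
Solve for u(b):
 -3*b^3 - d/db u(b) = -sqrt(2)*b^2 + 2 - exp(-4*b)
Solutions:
 u(b) = C1 - 3*b^4/4 + sqrt(2)*b^3/3 - 2*b - exp(-4*b)/4


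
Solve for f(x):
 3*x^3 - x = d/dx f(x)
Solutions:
 f(x) = C1 + 3*x^4/4 - x^2/2


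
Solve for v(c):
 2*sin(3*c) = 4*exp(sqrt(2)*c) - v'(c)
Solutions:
 v(c) = C1 + 2*sqrt(2)*exp(sqrt(2)*c) + 2*cos(3*c)/3


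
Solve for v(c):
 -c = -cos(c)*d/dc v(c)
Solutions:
 v(c) = C1 + Integral(c/cos(c), c)


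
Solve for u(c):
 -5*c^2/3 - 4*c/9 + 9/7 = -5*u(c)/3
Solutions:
 u(c) = c^2 + 4*c/15 - 27/35


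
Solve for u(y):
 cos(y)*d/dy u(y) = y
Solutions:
 u(y) = C1 + Integral(y/cos(y), y)


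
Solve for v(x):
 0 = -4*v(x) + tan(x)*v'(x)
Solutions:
 v(x) = C1*sin(x)^4


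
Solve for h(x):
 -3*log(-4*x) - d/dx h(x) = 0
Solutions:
 h(x) = C1 - 3*x*log(-x) + 3*x*(1 - 2*log(2))


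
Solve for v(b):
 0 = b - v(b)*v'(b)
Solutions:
 v(b) = -sqrt(C1 + b^2)
 v(b) = sqrt(C1 + b^2)


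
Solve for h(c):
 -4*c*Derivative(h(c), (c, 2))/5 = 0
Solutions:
 h(c) = C1 + C2*c


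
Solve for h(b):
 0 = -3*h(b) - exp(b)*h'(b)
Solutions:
 h(b) = C1*exp(3*exp(-b))


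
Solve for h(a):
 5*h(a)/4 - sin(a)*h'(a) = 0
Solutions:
 h(a) = C1*(cos(a) - 1)^(5/8)/(cos(a) + 1)^(5/8)


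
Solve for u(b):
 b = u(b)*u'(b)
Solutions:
 u(b) = -sqrt(C1 + b^2)
 u(b) = sqrt(C1 + b^2)


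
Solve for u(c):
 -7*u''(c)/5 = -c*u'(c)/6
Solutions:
 u(c) = C1 + C2*erfi(sqrt(105)*c/42)


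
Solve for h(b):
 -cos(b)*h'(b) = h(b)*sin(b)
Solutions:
 h(b) = C1*cos(b)


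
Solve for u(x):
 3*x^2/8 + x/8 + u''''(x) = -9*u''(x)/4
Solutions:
 u(x) = C1 + C2*x + C3*sin(3*x/2) + C4*cos(3*x/2) - x^4/72 - x^3/108 + 2*x^2/27


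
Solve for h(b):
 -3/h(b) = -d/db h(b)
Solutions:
 h(b) = -sqrt(C1 + 6*b)
 h(b) = sqrt(C1 + 6*b)


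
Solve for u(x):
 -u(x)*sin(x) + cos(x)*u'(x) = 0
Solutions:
 u(x) = C1/cos(x)


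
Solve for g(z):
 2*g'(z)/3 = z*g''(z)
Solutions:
 g(z) = C1 + C2*z^(5/3)


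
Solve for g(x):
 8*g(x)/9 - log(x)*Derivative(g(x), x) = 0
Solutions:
 g(x) = C1*exp(8*li(x)/9)


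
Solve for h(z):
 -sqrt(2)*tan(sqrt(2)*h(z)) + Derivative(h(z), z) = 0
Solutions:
 h(z) = sqrt(2)*(pi - asin(C1*exp(2*z)))/2
 h(z) = sqrt(2)*asin(C1*exp(2*z))/2


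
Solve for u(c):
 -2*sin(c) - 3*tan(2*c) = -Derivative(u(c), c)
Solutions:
 u(c) = C1 - 3*log(cos(2*c))/2 - 2*cos(c)


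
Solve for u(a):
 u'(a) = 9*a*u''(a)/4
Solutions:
 u(a) = C1 + C2*a^(13/9)


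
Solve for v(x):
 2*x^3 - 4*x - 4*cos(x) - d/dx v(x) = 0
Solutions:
 v(x) = C1 + x^4/2 - 2*x^2 - 4*sin(x)


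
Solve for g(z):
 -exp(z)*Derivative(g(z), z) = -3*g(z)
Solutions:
 g(z) = C1*exp(-3*exp(-z))


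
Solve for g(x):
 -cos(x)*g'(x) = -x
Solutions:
 g(x) = C1 + Integral(x/cos(x), x)


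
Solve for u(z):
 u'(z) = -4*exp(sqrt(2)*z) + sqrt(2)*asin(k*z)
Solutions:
 u(z) = C1 + sqrt(2)*Piecewise((z*asin(k*z) + sqrt(-k^2*z^2 + 1)/k, Ne(k, 0)), (0, True)) - 2*sqrt(2)*exp(sqrt(2)*z)


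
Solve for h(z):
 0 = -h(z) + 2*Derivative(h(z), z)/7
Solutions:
 h(z) = C1*exp(7*z/2)


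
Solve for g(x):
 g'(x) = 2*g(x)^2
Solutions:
 g(x) = -1/(C1 + 2*x)


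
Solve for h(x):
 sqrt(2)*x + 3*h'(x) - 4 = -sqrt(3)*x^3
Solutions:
 h(x) = C1 - sqrt(3)*x^4/12 - sqrt(2)*x^2/6 + 4*x/3


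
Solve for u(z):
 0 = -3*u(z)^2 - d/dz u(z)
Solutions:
 u(z) = 1/(C1 + 3*z)


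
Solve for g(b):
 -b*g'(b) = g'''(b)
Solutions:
 g(b) = C1 + Integral(C2*airyai(-b) + C3*airybi(-b), b)


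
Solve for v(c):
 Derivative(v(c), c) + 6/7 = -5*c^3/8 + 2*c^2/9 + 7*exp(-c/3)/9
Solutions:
 v(c) = C1 - 5*c^4/32 + 2*c^3/27 - 6*c/7 - 7*exp(-c/3)/3


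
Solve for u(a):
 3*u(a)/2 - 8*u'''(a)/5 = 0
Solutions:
 u(a) = C3*exp(15^(1/3)*2^(2/3)*a/4) + (C1*sin(2^(2/3)*3^(5/6)*5^(1/3)*a/8) + C2*cos(2^(2/3)*3^(5/6)*5^(1/3)*a/8))*exp(-15^(1/3)*2^(2/3)*a/8)


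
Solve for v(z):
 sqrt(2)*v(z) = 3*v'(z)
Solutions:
 v(z) = C1*exp(sqrt(2)*z/3)


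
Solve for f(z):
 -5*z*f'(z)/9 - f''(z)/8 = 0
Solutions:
 f(z) = C1 + C2*erf(2*sqrt(5)*z/3)


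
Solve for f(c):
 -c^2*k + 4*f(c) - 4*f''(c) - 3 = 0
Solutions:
 f(c) = C1*exp(-c) + C2*exp(c) + c^2*k/4 + k/2 + 3/4


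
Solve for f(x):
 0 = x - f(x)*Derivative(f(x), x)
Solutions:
 f(x) = -sqrt(C1 + x^2)
 f(x) = sqrt(C1 + x^2)


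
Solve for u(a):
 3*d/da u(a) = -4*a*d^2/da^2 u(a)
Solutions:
 u(a) = C1 + C2*a^(1/4)


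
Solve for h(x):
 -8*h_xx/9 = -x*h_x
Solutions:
 h(x) = C1 + C2*erfi(3*x/4)


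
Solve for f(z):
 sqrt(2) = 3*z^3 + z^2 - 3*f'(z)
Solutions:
 f(z) = C1 + z^4/4 + z^3/9 - sqrt(2)*z/3


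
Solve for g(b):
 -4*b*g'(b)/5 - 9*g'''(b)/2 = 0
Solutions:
 g(b) = C1 + Integral(C2*airyai(-2*75^(1/3)*b/15) + C3*airybi(-2*75^(1/3)*b/15), b)


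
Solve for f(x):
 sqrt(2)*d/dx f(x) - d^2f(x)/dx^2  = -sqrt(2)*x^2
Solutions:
 f(x) = C1 + C2*exp(sqrt(2)*x) - x^3/3 - sqrt(2)*x^2/2 - x


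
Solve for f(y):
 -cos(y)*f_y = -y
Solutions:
 f(y) = C1 + Integral(y/cos(y), y)


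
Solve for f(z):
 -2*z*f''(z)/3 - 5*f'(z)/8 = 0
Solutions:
 f(z) = C1 + C2*z^(1/16)


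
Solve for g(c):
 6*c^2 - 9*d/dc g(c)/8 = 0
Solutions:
 g(c) = C1 + 16*c^3/9


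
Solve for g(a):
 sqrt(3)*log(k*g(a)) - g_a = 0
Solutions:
 li(k*g(a))/k = C1 + sqrt(3)*a


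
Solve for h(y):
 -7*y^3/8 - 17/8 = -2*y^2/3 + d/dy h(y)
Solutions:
 h(y) = C1 - 7*y^4/32 + 2*y^3/9 - 17*y/8


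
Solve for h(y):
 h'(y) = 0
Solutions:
 h(y) = C1


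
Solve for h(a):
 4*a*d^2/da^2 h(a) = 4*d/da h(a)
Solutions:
 h(a) = C1 + C2*a^2


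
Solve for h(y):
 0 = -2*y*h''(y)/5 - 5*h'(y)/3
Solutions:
 h(y) = C1 + C2/y^(19/6)


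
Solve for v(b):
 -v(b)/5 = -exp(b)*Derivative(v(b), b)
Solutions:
 v(b) = C1*exp(-exp(-b)/5)


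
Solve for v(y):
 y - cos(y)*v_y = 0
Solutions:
 v(y) = C1 + Integral(y/cos(y), y)


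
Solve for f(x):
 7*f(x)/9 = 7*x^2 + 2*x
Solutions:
 f(x) = 9*x*(7*x + 2)/7


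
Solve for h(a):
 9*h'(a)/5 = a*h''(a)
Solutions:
 h(a) = C1 + C2*a^(14/5)


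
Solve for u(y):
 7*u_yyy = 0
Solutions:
 u(y) = C1 + C2*y + C3*y^2


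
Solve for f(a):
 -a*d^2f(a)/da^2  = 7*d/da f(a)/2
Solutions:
 f(a) = C1 + C2/a^(5/2)


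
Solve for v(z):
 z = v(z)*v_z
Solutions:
 v(z) = -sqrt(C1 + z^2)
 v(z) = sqrt(C1 + z^2)


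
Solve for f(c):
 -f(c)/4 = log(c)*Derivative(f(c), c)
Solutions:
 f(c) = C1*exp(-li(c)/4)


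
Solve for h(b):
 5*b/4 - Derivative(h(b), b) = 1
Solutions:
 h(b) = C1 + 5*b^2/8 - b


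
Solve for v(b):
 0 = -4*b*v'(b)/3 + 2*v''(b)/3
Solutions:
 v(b) = C1 + C2*erfi(b)


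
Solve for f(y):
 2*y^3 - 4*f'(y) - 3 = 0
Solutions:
 f(y) = C1 + y^4/8 - 3*y/4


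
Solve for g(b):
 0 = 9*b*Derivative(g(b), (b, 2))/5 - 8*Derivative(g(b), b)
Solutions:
 g(b) = C1 + C2*b^(49/9)


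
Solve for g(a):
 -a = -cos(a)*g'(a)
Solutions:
 g(a) = C1 + Integral(a/cos(a), a)


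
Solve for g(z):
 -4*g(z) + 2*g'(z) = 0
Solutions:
 g(z) = C1*exp(2*z)


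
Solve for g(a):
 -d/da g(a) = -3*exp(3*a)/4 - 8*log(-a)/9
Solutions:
 g(a) = C1 + 8*a*log(-a)/9 - 8*a/9 + exp(3*a)/4


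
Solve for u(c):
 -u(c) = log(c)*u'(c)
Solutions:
 u(c) = C1*exp(-li(c))


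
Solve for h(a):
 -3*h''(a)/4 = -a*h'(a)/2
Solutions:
 h(a) = C1 + C2*erfi(sqrt(3)*a/3)


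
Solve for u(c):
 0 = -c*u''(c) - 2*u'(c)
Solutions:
 u(c) = C1 + C2/c


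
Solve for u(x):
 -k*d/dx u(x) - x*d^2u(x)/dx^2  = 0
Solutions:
 u(x) = C1 + x^(1 - re(k))*(C2*sin(log(x)*Abs(im(k))) + C3*cos(log(x)*im(k)))


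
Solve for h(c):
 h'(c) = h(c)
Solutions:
 h(c) = C1*exp(c)


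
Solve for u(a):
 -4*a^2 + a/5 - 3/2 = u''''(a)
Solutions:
 u(a) = C1 + C2*a + C3*a^2 + C4*a^3 - a^6/90 + a^5/600 - a^4/16


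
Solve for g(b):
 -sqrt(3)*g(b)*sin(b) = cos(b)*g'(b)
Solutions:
 g(b) = C1*cos(b)^(sqrt(3))


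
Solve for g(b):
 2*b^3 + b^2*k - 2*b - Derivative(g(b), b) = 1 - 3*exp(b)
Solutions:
 g(b) = C1 + b^4/2 + b^3*k/3 - b^2 - b + 3*exp(b)


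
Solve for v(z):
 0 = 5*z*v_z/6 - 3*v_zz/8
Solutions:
 v(z) = C1 + C2*erfi(sqrt(10)*z/3)


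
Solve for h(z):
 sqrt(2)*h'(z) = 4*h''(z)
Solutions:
 h(z) = C1 + C2*exp(sqrt(2)*z/4)


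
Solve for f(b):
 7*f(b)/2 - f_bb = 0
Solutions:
 f(b) = C1*exp(-sqrt(14)*b/2) + C2*exp(sqrt(14)*b/2)


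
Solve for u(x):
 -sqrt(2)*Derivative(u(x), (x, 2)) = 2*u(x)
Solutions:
 u(x) = C1*sin(2^(1/4)*x) + C2*cos(2^(1/4)*x)


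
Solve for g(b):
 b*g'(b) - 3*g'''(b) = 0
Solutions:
 g(b) = C1 + Integral(C2*airyai(3^(2/3)*b/3) + C3*airybi(3^(2/3)*b/3), b)


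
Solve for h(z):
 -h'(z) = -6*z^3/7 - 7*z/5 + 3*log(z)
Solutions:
 h(z) = C1 + 3*z^4/14 + 7*z^2/10 - 3*z*log(z) + 3*z


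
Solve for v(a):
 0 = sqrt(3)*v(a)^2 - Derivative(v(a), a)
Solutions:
 v(a) = -1/(C1 + sqrt(3)*a)


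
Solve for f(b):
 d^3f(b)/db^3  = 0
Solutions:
 f(b) = C1 + C2*b + C3*b^2


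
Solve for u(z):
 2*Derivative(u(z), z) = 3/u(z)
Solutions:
 u(z) = -sqrt(C1 + 3*z)
 u(z) = sqrt(C1 + 3*z)


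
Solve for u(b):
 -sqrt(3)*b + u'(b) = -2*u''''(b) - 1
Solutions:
 u(b) = C1 + C4*exp(-2^(2/3)*b/2) + sqrt(3)*b^2/2 - b + (C2*sin(2^(2/3)*sqrt(3)*b/4) + C3*cos(2^(2/3)*sqrt(3)*b/4))*exp(2^(2/3)*b/4)


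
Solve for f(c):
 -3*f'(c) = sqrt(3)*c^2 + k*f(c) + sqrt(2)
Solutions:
 f(c) = C1*exp(-c*k/3) - sqrt(3)*c^2/k + 6*sqrt(3)*c/k^2 - sqrt(2)/k - 18*sqrt(3)/k^3


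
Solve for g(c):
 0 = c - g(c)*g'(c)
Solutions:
 g(c) = -sqrt(C1 + c^2)
 g(c) = sqrt(C1 + c^2)


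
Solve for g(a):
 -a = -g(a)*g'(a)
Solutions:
 g(a) = -sqrt(C1 + a^2)
 g(a) = sqrt(C1 + a^2)


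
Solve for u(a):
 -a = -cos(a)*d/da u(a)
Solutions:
 u(a) = C1 + Integral(a/cos(a), a)


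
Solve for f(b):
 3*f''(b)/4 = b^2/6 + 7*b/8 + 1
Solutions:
 f(b) = C1 + C2*b + b^4/54 + 7*b^3/36 + 2*b^2/3


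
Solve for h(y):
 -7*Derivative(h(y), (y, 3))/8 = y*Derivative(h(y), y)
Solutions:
 h(y) = C1 + Integral(C2*airyai(-2*7^(2/3)*y/7) + C3*airybi(-2*7^(2/3)*y/7), y)


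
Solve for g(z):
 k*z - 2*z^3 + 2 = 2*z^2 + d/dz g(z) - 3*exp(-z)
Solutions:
 g(z) = C1 + k*z^2/2 - z^4/2 - 2*z^3/3 + 2*z - 3*exp(-z)


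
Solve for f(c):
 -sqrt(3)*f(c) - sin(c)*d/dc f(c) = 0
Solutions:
 f(c) = C1*(cos(c) + 1)^(sqrt(3)/2)/(cos(c) - 1)^(sqrt(3)/2)


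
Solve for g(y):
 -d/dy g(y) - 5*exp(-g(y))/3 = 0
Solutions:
 g(y) = log(C1 - 5*y/3)


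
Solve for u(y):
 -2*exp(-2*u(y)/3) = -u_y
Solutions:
 u(y) = 3*log(-sqrt(C1 + 2*y)) - 3*log(3) + 3*log(6)/2
 u(y) = 3*log(C1 + 2*y)/2 - 3*log(3) + 3*log(6)/2


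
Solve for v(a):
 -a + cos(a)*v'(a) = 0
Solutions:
 v(a) = C1 + Integral(a/cos(a), a)


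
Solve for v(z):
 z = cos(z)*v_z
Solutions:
 v(z) = C1 + Integral(z/cos(z), z)


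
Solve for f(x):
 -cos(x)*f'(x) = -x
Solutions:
 f(x) = C1 + Integral(x/cos(x), x)


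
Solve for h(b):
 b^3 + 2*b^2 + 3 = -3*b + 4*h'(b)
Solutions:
 h(b) = C1 + b^4/16 + b^3/6 + 3*b^2/8 + 3*b/4


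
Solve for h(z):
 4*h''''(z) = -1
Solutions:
 h(z) = C1 + C2*z + C3*z^2 + C4*z^3 - z^4/96


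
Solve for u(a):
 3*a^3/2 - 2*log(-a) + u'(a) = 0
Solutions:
 u(a) = C1 - 3*a^4/8 + 2*a*log(-a) - 2*a


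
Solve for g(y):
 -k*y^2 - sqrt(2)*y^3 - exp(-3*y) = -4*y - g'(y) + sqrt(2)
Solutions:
 g(y) = C1 + k*y^3/3 + sqrt(2)*y^4/4 - 2*y^2 + sqrt(2)*y - exp(-3*y)/3


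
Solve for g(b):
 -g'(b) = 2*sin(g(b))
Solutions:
 g(b) = -acos((-C1 - exp(4*b))/(C1 - exp(4*b))) + 2*pi
 g(b) = acos((-C1 - exp(4*b))/(C1 - exp(4*b)))


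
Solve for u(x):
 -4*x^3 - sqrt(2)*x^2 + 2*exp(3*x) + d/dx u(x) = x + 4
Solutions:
 u(x) = C1 + x^4 + sqrt(2)*x^3/3 + x^2/2 + 4*x - 2*exp(3*x)/3


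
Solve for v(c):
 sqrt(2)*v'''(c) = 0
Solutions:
 v(c) = C1 + C2*c + C3*c^2


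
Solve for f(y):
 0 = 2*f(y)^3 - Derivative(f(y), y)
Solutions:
 f(y) = -sqrt(2)*sqrt(-1/(C1 + 2*y))/2
 f(y) = sqrt(2)*sqrt(-1/(C1 + 2*y))/2


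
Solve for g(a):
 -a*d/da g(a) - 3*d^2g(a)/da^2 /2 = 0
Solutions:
 g(a) = C1 + C2*erf(sqrt(3)*a/3)


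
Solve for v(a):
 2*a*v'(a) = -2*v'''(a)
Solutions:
 v(a) = C1 + Integral(C2*airyai(-a) + C3*airybi(-a), a)


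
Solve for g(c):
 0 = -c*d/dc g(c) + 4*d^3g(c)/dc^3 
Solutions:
 g(c) = C1 + Integral(C2*airyai(2^(1/3)*c/2) + C3*airybi(2^(1/3)*c/2), c)


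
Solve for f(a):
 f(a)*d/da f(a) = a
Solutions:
 f(a) = -sqrt(C1 + a^2)
 f(a) = sqrt(C1 + a^2)


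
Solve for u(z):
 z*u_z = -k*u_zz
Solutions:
 u(z) = C1 + C2*sqrt(k)*erf(sqrt(2)*z*sqrt(1/k)/2)


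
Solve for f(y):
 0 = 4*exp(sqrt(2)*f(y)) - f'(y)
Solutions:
 f(y) = sqrt(2)*(2*log(-1/(C1 + 4*y)) - log(2))/4


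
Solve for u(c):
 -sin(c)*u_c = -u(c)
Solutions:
 u(c) = C1*sqrt(cos(c) - 1)/sqrt(cos(c) + 1)


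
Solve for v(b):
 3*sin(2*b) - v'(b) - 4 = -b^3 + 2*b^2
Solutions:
 v(b) = C1 + b^4/4 - 2*b^3/3 - 4*b - 3*cos(2*b)/2


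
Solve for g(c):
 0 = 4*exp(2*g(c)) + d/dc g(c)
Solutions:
 g(c) = log(-sqrt(-1/(C1 - 4*c))) - log(2)/2
 g(c) = log(-1/(C1 - 4*c))/2 - log(2)/2


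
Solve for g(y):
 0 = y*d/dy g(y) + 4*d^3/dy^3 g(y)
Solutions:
 g(y) = C1 + Integral(C2*airyai(-2^(1/3)*y/2) + C3*airybi(-2^(1/3)*y/2), y)


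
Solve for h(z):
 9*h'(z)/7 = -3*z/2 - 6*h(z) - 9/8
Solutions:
 h(z) = C1*exp(-14*z/3) - z/4 - 15/112


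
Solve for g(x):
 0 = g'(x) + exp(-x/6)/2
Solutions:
 g(x) = C1 + 3*exp(-x/6)


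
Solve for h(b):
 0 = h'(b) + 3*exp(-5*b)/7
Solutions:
 h(b) = C1 + 3*exp(-5*b)/35


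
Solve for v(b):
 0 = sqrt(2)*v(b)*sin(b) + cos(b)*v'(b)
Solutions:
 v(b) = C1*cos(b)^(sqrt(2))


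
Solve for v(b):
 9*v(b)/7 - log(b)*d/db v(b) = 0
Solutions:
 v(b) = C1*exp(9*li(b)/7)


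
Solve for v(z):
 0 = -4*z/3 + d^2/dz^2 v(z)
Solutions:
 v(z) = C1 + C2*z + 2*z^3/9


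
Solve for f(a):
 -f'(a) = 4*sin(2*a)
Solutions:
 f(a) = C1 + 2*cos(2*a)


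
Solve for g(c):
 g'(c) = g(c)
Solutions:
 g(c) = C1*exp(c)


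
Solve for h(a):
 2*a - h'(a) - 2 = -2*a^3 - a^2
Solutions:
 h(a) = C1 + a^4/2 + a^3/3 + a^2 - 2*a


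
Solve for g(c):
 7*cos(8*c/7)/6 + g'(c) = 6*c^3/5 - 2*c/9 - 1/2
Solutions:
 g(c) = C1 + 3*c^4/10 - c^2/9 - c/2 - 49*sin(8*c/7)/48


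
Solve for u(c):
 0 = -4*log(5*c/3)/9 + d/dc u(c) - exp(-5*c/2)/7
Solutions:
 u(c) = C1 + 4*c*log(c)/9 + 4*c*(-log(3) - 1 + log(5))/9 - 2*exp(-5*c/2)/35


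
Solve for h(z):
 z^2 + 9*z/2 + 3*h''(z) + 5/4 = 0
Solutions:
 h(z) = C1 + C2*z - z^4/36 - z^3/4 - 5*z^2/24


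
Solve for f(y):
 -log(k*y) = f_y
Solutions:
 f(y) = C1 - y*log(k*y) + y


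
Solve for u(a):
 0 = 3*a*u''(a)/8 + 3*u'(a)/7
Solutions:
 u(a) = C1 + C2/a^(1/7)


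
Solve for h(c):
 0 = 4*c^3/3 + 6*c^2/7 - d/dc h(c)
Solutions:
 h(c) = C1 + c^4/3 + 2*c^3/7


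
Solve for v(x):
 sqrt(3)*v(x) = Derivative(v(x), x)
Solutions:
 v(x) = C1*exp(sqrt(3)*x)


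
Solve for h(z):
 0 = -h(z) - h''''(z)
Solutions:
 h(z) = (C1*sin(sqrt(2)*z/2) + C2*cos(sqrt(2)*z/2))*exp(-sqrt(2)*z/2) + (C3*sin(sqrt(2)*z/2) + C4*cos(sqrt(2)*z/2))*exp(sqrt(2)*z/2)


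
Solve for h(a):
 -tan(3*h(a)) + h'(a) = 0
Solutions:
 h(a) = -asin(C1*exp(3*a))/3 + pi/3
 h(a) = asin(C1*exp(3*a))/3


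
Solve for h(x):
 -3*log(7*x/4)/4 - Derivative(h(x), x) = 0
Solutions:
 h(x) = C1 - 3*x*log(x)/4 - 3*x*log(7)/4 + 3*x/4 + 3*x*log(2)/2


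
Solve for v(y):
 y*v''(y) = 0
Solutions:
 v(y) = C1 + C2*y


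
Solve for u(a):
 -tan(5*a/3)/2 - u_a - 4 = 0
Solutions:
 u(a) = C1 - 4*a + 3*log(cos(5*a/3))/10


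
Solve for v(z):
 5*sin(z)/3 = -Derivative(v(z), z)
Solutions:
 v(z) = C1 + 5*cos(z)/3


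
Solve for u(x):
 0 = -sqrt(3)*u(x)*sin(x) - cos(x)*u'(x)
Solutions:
 u(x) = C1*cos(x)^(sqrt(3))


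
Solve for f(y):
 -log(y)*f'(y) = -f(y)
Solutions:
 f(y) = C1*exp(li(y))


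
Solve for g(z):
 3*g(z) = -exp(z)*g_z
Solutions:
 g(z) = C1*exp(3*exp(-z))


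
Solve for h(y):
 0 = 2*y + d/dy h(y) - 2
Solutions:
 h(y) = C1 - y^2 + 2*y


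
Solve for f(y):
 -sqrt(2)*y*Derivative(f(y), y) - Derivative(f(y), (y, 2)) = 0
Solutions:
 f(y) = C1 + C2*erf(2^(3/4)*y/2)


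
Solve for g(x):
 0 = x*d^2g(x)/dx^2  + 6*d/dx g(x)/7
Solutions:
 g(x) = C1 + C2*x^(1/7)


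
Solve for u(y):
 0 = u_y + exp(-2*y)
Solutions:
 u(y) = C1 + exp(-2*y)/2


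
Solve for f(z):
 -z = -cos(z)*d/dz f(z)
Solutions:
 f(z) = C1 + Integral(z/cos(z), z)


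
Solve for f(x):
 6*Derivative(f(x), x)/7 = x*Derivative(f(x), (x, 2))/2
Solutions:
 f(x) = C1 + C2*x^(19/7)


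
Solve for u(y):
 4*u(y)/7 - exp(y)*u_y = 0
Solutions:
 u(y) = C1*exp(-4*exp(-y)/7)


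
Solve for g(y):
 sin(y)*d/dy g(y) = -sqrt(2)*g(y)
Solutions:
 g(y) = C1*(cos(y) + 1)^(sqrt(2)/2)/(cos(y) - 1)^(sqrt(2)/2)


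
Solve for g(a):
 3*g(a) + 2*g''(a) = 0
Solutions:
 g(a) = C1*sin(sqrt(6)*a/2) + C2*cos(sqrt(6)*a/2)


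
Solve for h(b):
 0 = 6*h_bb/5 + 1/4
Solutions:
 h(b) = C1 + C2*b - 5*b^2/48


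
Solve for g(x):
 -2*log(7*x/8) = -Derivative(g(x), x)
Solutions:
 g(x) = C1 + 2*x*log(x) - 2*x + x*log(49/64)


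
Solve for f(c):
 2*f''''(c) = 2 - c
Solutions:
 f(c) = C1 + C2*c + C3*c^2 + C4*c^3 - c^5/240 + c^4/24


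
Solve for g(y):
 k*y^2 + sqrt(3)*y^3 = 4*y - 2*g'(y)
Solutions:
 g(y) = C1 - k*y^3/6 - sqrt(3)*y^4/8 + y^2


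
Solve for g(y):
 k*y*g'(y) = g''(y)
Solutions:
 g(y) = Piecewise((-sqrt(2)*sqrt(pi)*C1*erf(sqrt(2)*y*sqrt(-k)/2)/(2*sqrt(-k)) - C2, (k > 0) | (k < 0)), (-C1*y - C2, True))


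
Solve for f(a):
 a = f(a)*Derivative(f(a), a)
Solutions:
 f(a) = -sqrt(C1 + a^2)
 f(a) = sqrt(C1 + a^2)


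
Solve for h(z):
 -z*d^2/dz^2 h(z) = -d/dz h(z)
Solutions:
 h(z) = C1 + C2*z^2


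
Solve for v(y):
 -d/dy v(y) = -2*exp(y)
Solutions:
 v(y) = C1 + 2*exp(y)


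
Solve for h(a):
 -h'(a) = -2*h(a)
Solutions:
 h(a) = C1*exp(2*a)


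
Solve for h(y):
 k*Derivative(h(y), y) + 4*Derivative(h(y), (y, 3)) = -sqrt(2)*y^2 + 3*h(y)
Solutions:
 h(y) = C1*exp(y*(-k/((-3^(1/3) + 3^(5/6)*I)*(sqrt(3)*sqrt(k^3 + 243) + 27)^(1/3)) - 3^(1/3)*(sqrt(3)*sqrt(k^3 + 243) + 27)^(1/3)/12 + 3^(5/6)*I*(sqrt(3)*sqrt(k^3 + 243) + 27)^(1/3)/12)) + C2*exp(y*(k/((3^(1/3) + 3^(5/6)*I)*(sqrt(3)*sqrt(k^3 + 243) + 27)^(1/3)) - 3^(1/3)*(sqrt(3)*sqrt(k^3 + 243) + 27)^(1/3)/12 - 3^(5/6)*I*(sqrt(3)*sqrt(k^3 + 243) + 27)^(1/3)/12)) + C3*exp(3^(1/3)*y*(-3^(1/3)*k/(sqrt(3)*sqrt(k^3 + 243) + 27)^(1/3) + (sqrt(3)*sqrt(k^3 + 243) + 27)^(1/3))/6) + 2*sqrt(2)*k^2/27 + 2*sqrt(2)*k*y/9 + sqrt(2)*y^2/3


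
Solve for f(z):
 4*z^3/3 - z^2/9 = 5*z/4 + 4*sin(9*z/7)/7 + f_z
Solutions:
 f(z) = C1 + z^4/3 - z^3/27 - 5*z^2/8 + 4*cos(9*z/7)/9


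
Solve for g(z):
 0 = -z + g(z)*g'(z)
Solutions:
 g(z) = -sqrt(C1 + z^2)
 g(z) = sqrt(C1 + z^2)


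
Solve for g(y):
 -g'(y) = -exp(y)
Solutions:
 g(y) = C1 + exp(y)


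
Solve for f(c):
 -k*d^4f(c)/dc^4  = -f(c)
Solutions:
 f(c) = C1*exp(-c*(1/k)^(1/4)) + C2*exp(c*(1/k)^(1/4)) + C3*exp(-I*c*(1/k)^(1/4)) + C4*exp(I*c*(1/k)^(1/4))


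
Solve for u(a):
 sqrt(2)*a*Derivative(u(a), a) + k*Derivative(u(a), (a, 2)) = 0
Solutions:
 u(a) = C1 + C2*sqrt(k)*erf(2^(3/4)*a*sqrt(1/k)/2)


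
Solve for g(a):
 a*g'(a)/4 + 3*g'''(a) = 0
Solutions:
 g(a) = C1 + Integral(C2*airyai(-18^(1/3)*a/6) + C3*airybi(-18^(1/3)*a/6), a)


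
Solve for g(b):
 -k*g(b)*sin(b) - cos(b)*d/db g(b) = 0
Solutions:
 g(b) = C1*exp(k*log(cos(b)))


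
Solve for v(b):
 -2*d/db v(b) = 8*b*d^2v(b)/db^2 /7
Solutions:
 v(b) = C1 + C2/b^(3/4)


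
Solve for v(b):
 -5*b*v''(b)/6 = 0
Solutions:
 v(b) = C1 + C2*b


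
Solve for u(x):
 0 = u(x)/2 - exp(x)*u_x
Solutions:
 u(x) = C1*exp(-exp(-x)/2)


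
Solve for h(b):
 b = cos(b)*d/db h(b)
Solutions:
 h(b) = C1 + Integral(b/cos(b), b)


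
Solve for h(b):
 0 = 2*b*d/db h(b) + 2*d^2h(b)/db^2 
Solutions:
 h(b) = C1 + C2*erf(sqrt(2)*b/2)


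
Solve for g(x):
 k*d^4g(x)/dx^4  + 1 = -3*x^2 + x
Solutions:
 g(x) = C1 + C2*x + C3*x^2 + C4*x^3 - x^6/(120*k) + x^5/(120*k) - x^4/(24*k)


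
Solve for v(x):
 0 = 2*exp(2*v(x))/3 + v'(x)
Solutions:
 v(x) = log(-sqrt(1/(C1 + 2*x))) - log(2) + log(6)/2
 v(x) = log(1/(C1 + 2*x))/2 - log(2) + log(6)/2


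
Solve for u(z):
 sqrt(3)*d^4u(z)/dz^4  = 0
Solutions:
 u(z) = C1 + C2*z + C3*z^2 + C4*z^3


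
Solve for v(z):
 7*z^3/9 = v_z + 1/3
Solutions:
 v(z) = C1 + 7*z^4/36 - z/3


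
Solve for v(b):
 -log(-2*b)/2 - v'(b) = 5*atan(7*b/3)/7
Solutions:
 v(b) = C1 - b*log(-b)/2 - 5*b*atan(7*b/3)/7 - b*log(2)/2 + b/2 + 15*log(49*b^2 + 9)/98


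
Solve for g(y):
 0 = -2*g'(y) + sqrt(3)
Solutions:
 g(y) = C1 + sqrt(3)*y/2


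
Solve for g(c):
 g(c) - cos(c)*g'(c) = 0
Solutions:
 g(c) = C1*sqrt(sin(c) + 1)/sqrt(sin(c) - 1)


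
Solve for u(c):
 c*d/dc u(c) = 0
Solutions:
 u(c) = C1


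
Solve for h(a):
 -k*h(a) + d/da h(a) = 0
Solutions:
 h(a) = C1*exp(a*k)


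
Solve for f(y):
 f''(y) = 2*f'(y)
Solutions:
 f(y) = C1 + C2*exp(2*y)


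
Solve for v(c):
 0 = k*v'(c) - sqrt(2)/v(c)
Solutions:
 v(c) = -sqrt(C1 + 2*sqrt(2)*c/k)
 v(c) = sqrt(C1 + 2*sqrt(2)*c/k)


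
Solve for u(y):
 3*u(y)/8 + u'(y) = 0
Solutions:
 u(y) = C1*exp(-3*y/8)


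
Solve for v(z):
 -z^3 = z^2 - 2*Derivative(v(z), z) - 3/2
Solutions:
 v(z) = C1 + z^4/8 + z^3/6 - 3*z/4


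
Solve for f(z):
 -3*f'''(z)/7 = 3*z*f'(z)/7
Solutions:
 f(z) = C1 + Integral(C2*airyai(-z) + C3*airybi(-z), z)


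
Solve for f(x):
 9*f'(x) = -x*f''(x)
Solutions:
 f(x) = C1 + C2/x^8


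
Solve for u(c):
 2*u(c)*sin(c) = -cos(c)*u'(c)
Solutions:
 u(c) = C1*cos(c)^2


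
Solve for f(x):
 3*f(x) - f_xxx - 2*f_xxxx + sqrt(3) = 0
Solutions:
 f(x) = C1*exp(x*(-2 - 1/(4 + sqrt(17))^(1/3) + (4 + sqrt(17))^(1/3))/4)*sin(sqrt(3)*x*((4 + sqrt(17))^(-1/3) + (4 + sqrt(17))^(1/3))/4) + C2*exp(x*(-2 - 1/(4 + sqrt(17))^(1/3) + (4 + sqrt(17))^(1/3))/4)*cos(sqrt(3)*x*((4 + sqrt(17))^(-1/3) + (4 + sqrt(17))^(1/3))/4) + C3*exp(x) + C4*exp(x*(-(4 + sqrt(17))^(1/3) - 1 + (4 + sqrt(17))^(-1/3))/2) - sqrt(3)/3


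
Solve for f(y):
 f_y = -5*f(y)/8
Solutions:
 f(y) = C1*exp(-5*y/8)


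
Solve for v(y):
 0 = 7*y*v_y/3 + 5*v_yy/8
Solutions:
 v(y) = C1 + C2*erf(2*sqrt(105)*y/15)


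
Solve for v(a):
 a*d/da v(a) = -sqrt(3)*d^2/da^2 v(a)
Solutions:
 v(a) = C1 + C2*erf(sqrt(2)*3^(3/4)*a/6)


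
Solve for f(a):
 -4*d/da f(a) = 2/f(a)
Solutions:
 f(a) = -sqrt(C1 - a)
 f(a) = sqrt(C1 - a)


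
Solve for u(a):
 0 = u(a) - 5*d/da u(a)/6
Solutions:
 u(a) = C1*exp(6*a/5)


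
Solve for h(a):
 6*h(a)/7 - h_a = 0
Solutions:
 h(a) = C1*exp(6*a/7)


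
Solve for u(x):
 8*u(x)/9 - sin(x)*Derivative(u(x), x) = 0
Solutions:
 u(x) = C1*(cos(x) - 1)^(4/9)/(cos(x) + 1)^(4/9)


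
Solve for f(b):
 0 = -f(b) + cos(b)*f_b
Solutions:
 f(b) = C1*sqrt(sin(b) + 1)/sqrt(sin(b) - 1)


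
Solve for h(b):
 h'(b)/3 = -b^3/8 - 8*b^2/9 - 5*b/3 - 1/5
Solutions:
 h(b) = C1 - 3*b^4/32 - 8*b^3/9 - 5*b^2/2 - 3*b/5


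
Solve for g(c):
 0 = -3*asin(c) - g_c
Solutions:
 g(c) = C1 - 3*c*asin(c) - 3*sqrt(1 - c^2)


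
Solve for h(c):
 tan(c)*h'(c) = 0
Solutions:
 h(c) = C1


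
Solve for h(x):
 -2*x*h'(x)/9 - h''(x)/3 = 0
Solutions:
 h(x) = C1 + C2*erf(sqrt(3)*x/3)


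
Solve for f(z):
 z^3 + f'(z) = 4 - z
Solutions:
 f(z) = C1 - z^4/4 - z^2/2 + 4*z


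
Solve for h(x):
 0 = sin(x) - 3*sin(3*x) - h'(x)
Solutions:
 h(x) = C1 - cos(x) + cos(3*x)


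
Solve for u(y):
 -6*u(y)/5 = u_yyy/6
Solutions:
 u(y) = C3*exp(-30^(2/3)*y/5) + (C1*sin(3*10^(2/3)*3^(1/6)*y/10) + C2*cos(3*10^(2/3)*3^(1/6)*y/10))*exp(30^(2/3)*y/10)


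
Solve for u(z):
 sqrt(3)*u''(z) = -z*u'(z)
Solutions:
 u(z) = C1 + C2*erf(sqrt(2)*3^(3/4)*z/6)


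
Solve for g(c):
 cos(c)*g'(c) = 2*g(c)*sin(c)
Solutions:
 g(c) = C1/cos(c)^2


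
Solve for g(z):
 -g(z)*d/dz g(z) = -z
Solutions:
 g(z) = -sqrt(C1 + z^2)
 g(z) = sqrt(C1 + z^2)


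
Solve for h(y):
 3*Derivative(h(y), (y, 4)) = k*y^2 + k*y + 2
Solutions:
 h(y) = C1 + C2*y + C3*y^2 + C4*y^3 + k*y^6/1080 + k*y^5/360 + y^4/36


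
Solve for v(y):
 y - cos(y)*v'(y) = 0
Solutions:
 v(y) = C1 + Integral(y/cos(y), y)


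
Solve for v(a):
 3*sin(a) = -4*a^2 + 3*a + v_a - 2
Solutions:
 v(a) = C1 + 4*a^3/3 - 3*a^2/2 + 2*a - 3*cos(a)


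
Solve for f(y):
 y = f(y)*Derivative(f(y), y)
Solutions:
 f(y) = -sqrt(C1 + y^2)
 f(y) = sqrt(C1 + y^2)


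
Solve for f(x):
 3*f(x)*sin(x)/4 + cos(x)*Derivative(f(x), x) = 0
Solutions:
 f(x) = C1*cos(x)^(3/4)


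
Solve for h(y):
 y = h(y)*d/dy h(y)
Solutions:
 h(y) = -sqrt(C1 + y^2)
 h(y) = sqrt(C1 + y^2)


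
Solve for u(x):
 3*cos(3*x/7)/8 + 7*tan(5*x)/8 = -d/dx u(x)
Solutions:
 u(x) = C1 + 7*log(cos(5*x))/40 - 7*sin(3*x/7)/8


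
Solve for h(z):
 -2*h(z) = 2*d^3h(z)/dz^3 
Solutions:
 h(z) = C3*exp(-z) + (C1*sin(sqrt(3)*z/2) + C2*cos(sqrt(3)*z/2))*exp(z/2)


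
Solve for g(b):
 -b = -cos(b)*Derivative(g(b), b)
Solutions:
 g(b) = C1 + Integral(b/cos(b), b)


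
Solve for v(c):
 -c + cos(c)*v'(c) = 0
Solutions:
 v(c) = C1 + Integral(c/cos(c), c)


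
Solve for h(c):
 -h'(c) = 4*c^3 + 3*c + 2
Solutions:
 h(c) = C1 - c^4 - 3*c^2/2 - 2*c


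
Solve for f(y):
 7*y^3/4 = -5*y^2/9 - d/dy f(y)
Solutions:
 f(y) = C1 - 7*y^4/16 - 5*y^3/27


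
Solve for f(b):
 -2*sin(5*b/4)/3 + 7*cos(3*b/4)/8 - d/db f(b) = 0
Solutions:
 f(b) = C1 + 7*sin(3*b/4)/6 + 8*cos(5*b/4)/15


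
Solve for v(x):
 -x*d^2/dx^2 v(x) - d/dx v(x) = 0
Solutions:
 v(x) = C1 + C2*log(x)


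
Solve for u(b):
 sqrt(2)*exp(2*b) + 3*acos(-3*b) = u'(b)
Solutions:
 u(b) = C1 + 3*b*acos(-3*b) + sqrt(1 - 9*b^2) + sqrt(2)*exp(2*b)/2


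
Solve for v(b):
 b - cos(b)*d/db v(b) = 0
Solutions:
 v(b) = C1 + Integral(b/cos(b), b)


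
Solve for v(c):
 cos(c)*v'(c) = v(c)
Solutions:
 v(c) = C1*sqrt(sin(c) + 1)/sqrt(sin(c) - 1)


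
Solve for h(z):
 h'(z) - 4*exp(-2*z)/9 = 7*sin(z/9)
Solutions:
 h(z) = C1 - 63*cos(z/9) - 2*exp(-2*z)/9


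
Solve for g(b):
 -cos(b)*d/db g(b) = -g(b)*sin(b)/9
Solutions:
 g(b) = C1/cos(b)^(1/9)


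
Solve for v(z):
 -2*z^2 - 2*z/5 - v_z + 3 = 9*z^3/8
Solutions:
 v(z) = C1 - 9*z^4/32 - 2*z^3/3 - z^2/5 + 3*z


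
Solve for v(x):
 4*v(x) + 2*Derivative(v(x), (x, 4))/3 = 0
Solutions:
 v(x) = (C1*sin(2^(3/4)*3^(1/4)*x/2) + C2*cos(2^(3/4)*3^(1/4)*x/2))*exp(-2^(3/4)*3^(1/4)*x/2) + (C3*sin(2^(3/4)*3^(1/4)*x/2) + C4*cos(2^(3/4)*3^(1/4)*x/2))*exp(2^(3/4)*3^(1/4)*x/2)


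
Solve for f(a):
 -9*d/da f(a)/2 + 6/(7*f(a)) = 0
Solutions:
 f(a) = -sqrt(C1 + 168*a)/21
 f(a) = sqrt(C1 + 168*a)/21


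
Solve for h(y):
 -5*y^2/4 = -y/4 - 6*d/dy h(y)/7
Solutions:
 h(y) = C1 + 35*y^3/72 - 7*y^2/48


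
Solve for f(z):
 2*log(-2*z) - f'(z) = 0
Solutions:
 f(z) = C1 + 2*z*log(-z) + 2*z*(-1 + log(2))


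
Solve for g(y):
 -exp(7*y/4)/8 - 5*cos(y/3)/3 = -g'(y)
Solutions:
 g(y) = C1 + exp(7*y/4)/14 + 5*sin(y/3)


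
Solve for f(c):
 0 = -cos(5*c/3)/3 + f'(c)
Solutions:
 f(c) = C1 + sin(5*c/3)/5


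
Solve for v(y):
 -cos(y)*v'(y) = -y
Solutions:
 v(y) = C1 + Integral(y/cos(y), y)


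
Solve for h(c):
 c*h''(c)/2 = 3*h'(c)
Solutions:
 h(c) = C1 + C2*c^7


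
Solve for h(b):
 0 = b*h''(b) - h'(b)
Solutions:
 h(b) = C1 + C2*b^2


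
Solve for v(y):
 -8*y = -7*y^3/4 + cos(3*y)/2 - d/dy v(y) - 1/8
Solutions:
 v(y) = C1 - 7*y^4/16 + 4*y^2 - y/8 + sin(3*y)/6


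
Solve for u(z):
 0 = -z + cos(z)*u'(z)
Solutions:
 u(z) = C1 + Integral(z/cos(z), z)


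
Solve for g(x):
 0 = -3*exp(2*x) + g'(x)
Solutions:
 g(x) = C1 + 3*exp(2*x)/2


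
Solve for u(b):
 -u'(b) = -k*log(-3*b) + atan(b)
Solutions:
 u(b) = C1 + b*k*(log(-b) - 1) + b*k*log(3) - b*atan(b) + log(b^2 + 1)/2


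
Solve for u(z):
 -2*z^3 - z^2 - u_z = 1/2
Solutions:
 u(z) = C1 - z^4/2 - z^3/3 - z/2


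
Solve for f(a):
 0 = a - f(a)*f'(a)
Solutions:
 f(a) = -sqrt(C1 + a^2)
 f(a) = sqrt(C1 + a^2)


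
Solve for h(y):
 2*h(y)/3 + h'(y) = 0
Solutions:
 h(y) = C1*exp(-2*y/3)


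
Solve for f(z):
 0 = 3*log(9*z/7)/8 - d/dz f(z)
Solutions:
 f(z) = C1 + 3*z*log(z)/8 - 3*z*log(7)/8 - 3*z/8 + 3*z*log(3)/4


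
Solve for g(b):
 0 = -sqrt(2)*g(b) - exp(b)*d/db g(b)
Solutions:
 g(b) = C1*exp(sqrt(2)*exp(-b))


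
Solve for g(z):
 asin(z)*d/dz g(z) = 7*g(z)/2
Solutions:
 g(z) = C1*exp(7*Integral(1/asin(z), z)/2)


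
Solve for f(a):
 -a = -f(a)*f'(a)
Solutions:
 f(a) = -sqrt(C1 + a^2)
 f(a) = sqrt(C1 + a^2)


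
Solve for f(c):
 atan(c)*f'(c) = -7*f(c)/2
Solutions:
 f(c) = C1*exp(-7*Integral(1/atan(c), c)/2)


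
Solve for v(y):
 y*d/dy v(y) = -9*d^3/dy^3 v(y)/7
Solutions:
 v(y) = C1 + Integral(C2*airyai(-21^(1/3)*y/3) + C3*airybi(-21^(1/3)*y/3), y)


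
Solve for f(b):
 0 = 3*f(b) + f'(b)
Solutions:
 f(b) = C1*exp(-3*b)


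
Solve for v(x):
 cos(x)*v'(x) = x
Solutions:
 v(x) = C1 + Integral(x/cos(x), x)


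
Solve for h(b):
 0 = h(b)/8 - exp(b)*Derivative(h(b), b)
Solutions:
 h(b) = C1*exp(-exp(-b)/8)


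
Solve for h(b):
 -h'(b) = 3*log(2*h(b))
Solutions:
 Integral(1/(log(_y) + log(2)), (_y, h(b)))/3 = C1 - b


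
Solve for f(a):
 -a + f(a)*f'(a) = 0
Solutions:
 f(a) = -sqrt(C1 + a^2)
 f(a) = sqrt(C1 + a^2)


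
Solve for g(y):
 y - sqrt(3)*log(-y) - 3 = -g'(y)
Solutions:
 g(y) = C1 - y^2/2 + sqrt(3)*y*log(-y) + y*(3 - sqrt(3))


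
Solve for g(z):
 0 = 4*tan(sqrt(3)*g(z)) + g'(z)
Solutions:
 g(z) = sqrt(3)*(pi - asin(C1*exp(-4*sqrt(3)*z)))/3
 g(z) = sqrt(3)*asin(C1*exp(-4*sqrt(3)*z))/3


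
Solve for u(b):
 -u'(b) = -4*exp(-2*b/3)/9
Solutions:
 u(b) = C1 - 2*exp(-2*b/3)/3


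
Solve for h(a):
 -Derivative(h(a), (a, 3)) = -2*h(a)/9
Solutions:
 h(a) = C3*exp(6^(1/3)*a/3) + (C1*sin(2^(1/3)*3^(5/6)*a/6) + C2*cos(2^(1/3)*3^(5/6)*a/6))*exp(-6^(1/3)*a/6)


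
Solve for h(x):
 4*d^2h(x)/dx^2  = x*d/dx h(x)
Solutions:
 h(x) = C1 + C2*erfi(sqrt(2)*x/4)


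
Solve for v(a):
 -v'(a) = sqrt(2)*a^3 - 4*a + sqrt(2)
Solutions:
 v(a) = C1 - sqrt(2)*a^4/4 + 2*a^2 - sqrt(2)*a


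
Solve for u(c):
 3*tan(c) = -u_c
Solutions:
 u(c) = C1 + 3*log(cos(c))


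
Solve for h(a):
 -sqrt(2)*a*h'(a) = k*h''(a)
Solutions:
 h(a) = C1 + C2*sqrt(k)*erf(2^(3/4)*a*sqrt(1/k)/2)


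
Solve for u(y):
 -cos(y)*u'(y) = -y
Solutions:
 u(y) = C1 + Integral(y/cos(y), y)


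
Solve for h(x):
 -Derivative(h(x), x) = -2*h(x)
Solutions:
 h(x) = C1*exp(2*x)


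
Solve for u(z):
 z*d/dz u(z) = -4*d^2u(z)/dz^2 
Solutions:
 u(z) = C1 + C2*erf(sqrt(2)*z/4)


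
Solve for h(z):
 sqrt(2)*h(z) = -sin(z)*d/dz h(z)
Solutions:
 h(z) = C1*(cos(z) + 1)^(sqrt(2)/2)/(cos(z) - 1)^(sqrt(2)/2)


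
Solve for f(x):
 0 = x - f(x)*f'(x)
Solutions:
 f(x) = -sqrt(C1 + x^2)
 f(x) = sqrt(C1 + x^2)


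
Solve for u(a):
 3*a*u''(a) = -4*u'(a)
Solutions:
 u(a) = C1 + C2/a^(1/3)


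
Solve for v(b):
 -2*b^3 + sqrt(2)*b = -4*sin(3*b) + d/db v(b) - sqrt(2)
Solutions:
 v(b) = C1 - b^4/2 + sqrt(2)*b^2/2 + sqrt(2)*b - 4*cos(3*b)/3


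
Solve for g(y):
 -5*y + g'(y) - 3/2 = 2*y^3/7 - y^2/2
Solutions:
 g(y) = C1 + y^4/14 - y^3/6 + 5*y^2/2 + 3*y/2


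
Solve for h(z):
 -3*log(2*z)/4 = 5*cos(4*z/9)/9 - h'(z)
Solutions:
 h(z) = C1 + 3*z*log(z)/4 - 3*z/4 + 3*z*log(2)/4 + 5*sin(4*z/9)/4


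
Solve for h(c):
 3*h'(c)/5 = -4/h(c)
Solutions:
 h(c) = -sqrt(C1 - 120*c)/3
 h(c) = sqrt(C1 - 120*c)/3


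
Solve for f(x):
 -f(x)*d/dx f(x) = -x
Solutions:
 f(x) = -sqrt(C1 + x^2)
 f(x) = sqrt(C1 + x^2)


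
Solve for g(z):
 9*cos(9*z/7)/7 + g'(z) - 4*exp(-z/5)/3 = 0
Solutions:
 g(z) = C1 - sin(9*z/7) - 20*exp(-z/5)/3


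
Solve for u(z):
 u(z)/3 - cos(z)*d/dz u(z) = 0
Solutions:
 u(z) = C1*(sin(z) + 1)^(1/6)/(sin(z) - 1)^(1/6)


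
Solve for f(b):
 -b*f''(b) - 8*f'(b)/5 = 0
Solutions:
 f(b) = C1 + C2/b^(3/5)


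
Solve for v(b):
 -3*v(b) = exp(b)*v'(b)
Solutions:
 v(b) = C1*exp(3*exp(-b))


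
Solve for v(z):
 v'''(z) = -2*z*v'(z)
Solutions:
 v(z) = C1 + Integral(C2*airyai(-2^(1/3)*z) + C3*airybi(-2^(1/3)*z), z)


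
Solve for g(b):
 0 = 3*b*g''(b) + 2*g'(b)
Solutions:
 g(b) = C1 + C2*b^(1/3)


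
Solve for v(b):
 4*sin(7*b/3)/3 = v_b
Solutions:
 v(b) = C1 - 4*cos(7*b/3)/7


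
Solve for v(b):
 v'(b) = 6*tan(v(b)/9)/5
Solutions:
 v(b) = -9*asin(C1*exp(2*b/15)) + 9*pi
 v(b) = 9*asin(C1*exp(2*b/15))


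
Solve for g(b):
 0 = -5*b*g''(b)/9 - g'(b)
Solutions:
 g(b) = C1 + C2/b^(4/5)


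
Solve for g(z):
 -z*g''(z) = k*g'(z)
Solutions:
 g(z) = C1 + z^(1 - re(k))*(C2*sin(log(z)*Abs(im(k))) + C3*cos(log(z)*im(k)))


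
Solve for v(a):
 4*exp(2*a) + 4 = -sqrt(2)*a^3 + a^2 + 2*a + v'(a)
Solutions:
 v(a) = C1 + sqrt(2)*a^4/4 - a^3/3 - a^2 + 4*a + 2*exp(2*a)


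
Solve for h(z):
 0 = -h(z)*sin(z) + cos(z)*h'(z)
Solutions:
 h(z) = C1/cos(z)


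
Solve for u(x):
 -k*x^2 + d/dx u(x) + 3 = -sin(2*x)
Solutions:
 u(x) = C1 + k*x^3/3 - 3*x + cos(2*x)/2


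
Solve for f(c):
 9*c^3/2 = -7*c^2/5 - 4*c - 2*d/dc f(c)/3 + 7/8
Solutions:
 f(c) = C1 - 27*c^4/16 - 7*c^3/10 - 3*c^2 + 21*c/16
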